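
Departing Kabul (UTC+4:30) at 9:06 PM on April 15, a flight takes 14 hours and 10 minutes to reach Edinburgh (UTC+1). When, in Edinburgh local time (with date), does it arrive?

7:46 AM on April 16

Convert departure to UTC: 9:06 PM − 4:30 = 4:36 PM UTC on Apr 15.
Add 14 hours and 10 minutes travel time → 6:46 AM UTC (Apr 16).
Edinburgh is UTC+1:00, so local arrival = 6:46 AM + 1:00 = 7:46 AM on Apr 16.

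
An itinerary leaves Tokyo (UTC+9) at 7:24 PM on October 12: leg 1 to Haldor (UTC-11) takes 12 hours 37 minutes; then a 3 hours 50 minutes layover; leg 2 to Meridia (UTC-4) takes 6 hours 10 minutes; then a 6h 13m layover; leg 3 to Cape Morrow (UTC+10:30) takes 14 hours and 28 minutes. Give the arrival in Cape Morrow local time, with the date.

4:12 PM on October 14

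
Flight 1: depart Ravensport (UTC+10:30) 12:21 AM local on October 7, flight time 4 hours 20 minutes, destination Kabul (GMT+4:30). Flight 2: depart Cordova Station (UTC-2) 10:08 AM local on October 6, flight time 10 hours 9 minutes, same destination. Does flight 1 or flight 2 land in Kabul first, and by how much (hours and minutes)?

Flight 1 in UTC: 12:21 AM − 10:30 = 1:51 PM on Oct 6.
+4 hours 20 minutes → arrive 6:11 PM UTC on Oct 6.
Flight 2 in UTC: 10:08 AM + 2:00 = 12:08 PM on Oct 6.
+10 hours 9 minutes → arrive 10:17 PM UTC on Oct 6.
Flight 1 lands earlier by 4 hours 6 minutes.

the first, by 4 hours 6 minutes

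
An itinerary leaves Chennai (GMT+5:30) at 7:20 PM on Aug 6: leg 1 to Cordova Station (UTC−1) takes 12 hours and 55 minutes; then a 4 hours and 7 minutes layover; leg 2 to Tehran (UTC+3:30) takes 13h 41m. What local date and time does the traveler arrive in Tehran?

Convert departure to UTC: 7:20 PM − 5:30 = 1:50 PM UTC on Aug 6.
Add 12 hours 55 minutes leg 1 → 2:45 AM UTC (Aug 7).
Add 4 hours 7 minutes layover in Cordova Station → 6:52 AM UTC.
Add 13 hours and 41 minutes leg 2 → 8:33 PM UTC.
Tehran is UTC+3:30, so local arrival = 8:33 PM + 3:30 = 12:03 AM on Aug 8.

12:03 AM on August 8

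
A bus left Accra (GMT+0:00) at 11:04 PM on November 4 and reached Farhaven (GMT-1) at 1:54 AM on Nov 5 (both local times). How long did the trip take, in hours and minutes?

3 hours 50 minutes

Farhaven is 1:00 behind Accra.
Clock-face elapsed time (ignoring zones) is 2 hours 50 minutes.
Actual elapsed = 2 hours 50 minutes + 1:00 = 3 hours 50 minutes.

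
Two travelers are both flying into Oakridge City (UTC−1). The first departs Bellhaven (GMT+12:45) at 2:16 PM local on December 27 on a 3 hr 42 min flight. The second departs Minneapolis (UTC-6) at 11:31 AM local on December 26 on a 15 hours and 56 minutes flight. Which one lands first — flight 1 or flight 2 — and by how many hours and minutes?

Flight 1 in UTC: 2:16 PM − 12:45 = 1:31 AM on Dec 27.
+3 hours and 42 minutes → arrive 5:13 AM UTC on Dec 27.
Flight 2 in UTC: 11:31 AM + 6:00 = 5:31 PM on Dec 26.
+15 hours 56 minutes → arrive 9:27 AM UTC on Dec 27.
Flight 1 lands earlier by 4 hours 14 minutes.

the first, by 4 hours 14 minutes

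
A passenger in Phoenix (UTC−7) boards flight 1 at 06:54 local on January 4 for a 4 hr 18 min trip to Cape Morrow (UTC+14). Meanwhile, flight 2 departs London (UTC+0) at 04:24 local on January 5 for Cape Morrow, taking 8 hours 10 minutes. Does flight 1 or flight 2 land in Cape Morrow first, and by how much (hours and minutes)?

Flight 1 in UTC: 06:54 + 7:00 = 13:54 on Jan 4.
+4 hours and 18 minutes → arrive 18:12 UTC on Jan 4.
Flight 2 departs at 04:24 UTC (Jan 5).
+8 hours 10 minutes → arrive 12:34 UTC on Jan 5.
Flight 1 lands earlier by 18 hours 22 minutes.

the first, by 18 hours 22 minutes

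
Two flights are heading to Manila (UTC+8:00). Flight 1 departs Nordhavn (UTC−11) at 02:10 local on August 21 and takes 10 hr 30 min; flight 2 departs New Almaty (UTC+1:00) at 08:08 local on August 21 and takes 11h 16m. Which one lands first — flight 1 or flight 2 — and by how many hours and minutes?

the second, by 5 hours 16 minutes

Flight 1 in UTC: 02:10 + 11:00 = 13:10 on Aug 21.
+10 hours 30 minutes → arrive 23:40 UTC on Aug 21.
Flight 2 in UTC: 08:08 − 1:00 = 07:08 on Aug 21.
+11 hours 16 minutes → arrive 18:24 UTC on Aug 21.
Flight 2 lands earlier by 5 hours 16 minutes.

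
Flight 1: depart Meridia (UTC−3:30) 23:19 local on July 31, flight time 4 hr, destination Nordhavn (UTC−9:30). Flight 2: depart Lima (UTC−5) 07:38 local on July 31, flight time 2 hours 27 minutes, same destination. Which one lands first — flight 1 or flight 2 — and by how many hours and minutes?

the second, by 15 hours 44 minutes

Flight 1 in UTC: 23:19 + 3:30 = 02:49 on Aug 1.
+4 hours → arrive 06:49 UTC on Aug 1.
Flight 2 in UTC: 07:38 + 5:00 = 12:38 on Jul 31.
+2 hours 27 minutes → arrive 15:05 UTC on Jul 31.
Flight 2 lands earlier by 15 hours 44 minutes.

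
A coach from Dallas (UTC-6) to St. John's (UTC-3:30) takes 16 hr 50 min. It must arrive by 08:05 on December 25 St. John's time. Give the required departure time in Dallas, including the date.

12:45 on December 24

Target arrival in UTC: 08:05 + 3:30 = 11:35 on Dec 25.
Subtract 16 hours and 50 minutes → departure 18:45 UTC on Dec 24.
Dallas is UTC−6:00: 18:45 − 6:00 = 12:45 on Dec 24.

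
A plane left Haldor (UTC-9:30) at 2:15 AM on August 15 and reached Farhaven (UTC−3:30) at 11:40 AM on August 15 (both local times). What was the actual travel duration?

3 hours 25 minutes

Departure in UTC: 2:15 AM + 9:30 = 11:45 AM on Aug 15.
Arrival in UTC: 11:40 AM + 3:30 = 3:10 PM on Aug 15.
Elapsed = 3:10 PM − 11:45 AM = 3 hours 25 minutes.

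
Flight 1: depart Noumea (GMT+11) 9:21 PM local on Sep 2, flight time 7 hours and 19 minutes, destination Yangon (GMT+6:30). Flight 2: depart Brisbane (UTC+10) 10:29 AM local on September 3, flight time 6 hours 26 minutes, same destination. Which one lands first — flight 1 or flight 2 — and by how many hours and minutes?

the first, by 13 hours 15 minutes

Flight 1 in UTC: 9:21 PM − 11:00 = 10:21 AM on Sep 2.
+7 hours 19 minutes → arrive 5:40 PM UTC on Sep 2.
Flight 2 in UTC: 10:29 AM − 10:00 = 12:29 AM on Sep 3.
+6 hours and 26 minutes → arrive 6:55 AM UTC on Sep 3.
Flight 1 lands earlier by 13 hours 15 minutes.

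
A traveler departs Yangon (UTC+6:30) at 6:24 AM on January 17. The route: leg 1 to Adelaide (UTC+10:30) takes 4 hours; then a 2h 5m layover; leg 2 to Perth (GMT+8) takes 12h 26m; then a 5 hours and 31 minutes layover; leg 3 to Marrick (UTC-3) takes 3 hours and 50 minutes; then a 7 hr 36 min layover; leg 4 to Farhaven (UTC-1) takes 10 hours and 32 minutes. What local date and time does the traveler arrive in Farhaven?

8:54 PM on January 18

Convert departure to UTC: 6:24 AM − 6:30 = 11:54 PM UTC on Jan 16.
Add 4 hours leg 1 → 3:54 AM UTC (Jan 17).
Add 2 hours and 5 minutes layover in Adelaide → 5:59 AM UTC.
Add 12 hours and 26 minutes leg 2 → 6:25 PM UTC.
Add 5 hours 31 minutes layover in Perth → 11:56 PM UTC.
Add 3 hours and 50 minutes leg 3 → 3:46 AM UTC (Jan 18).
Add 7 hours 36 minutes layover in Marrick → 11:22 AM UTC.
Add 10 hours 32 minutes leg 4 → 9:54 PM UTC.
Farhaven is UTC−1:00, so local arrival = 9:54 PM − 1:00 = 8:54 PM on Jan 18.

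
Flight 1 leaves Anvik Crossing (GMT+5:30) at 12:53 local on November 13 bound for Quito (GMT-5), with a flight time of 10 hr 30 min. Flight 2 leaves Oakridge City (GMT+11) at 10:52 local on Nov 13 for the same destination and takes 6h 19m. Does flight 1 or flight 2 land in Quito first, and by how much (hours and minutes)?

the second, by 11 hours 42 minutes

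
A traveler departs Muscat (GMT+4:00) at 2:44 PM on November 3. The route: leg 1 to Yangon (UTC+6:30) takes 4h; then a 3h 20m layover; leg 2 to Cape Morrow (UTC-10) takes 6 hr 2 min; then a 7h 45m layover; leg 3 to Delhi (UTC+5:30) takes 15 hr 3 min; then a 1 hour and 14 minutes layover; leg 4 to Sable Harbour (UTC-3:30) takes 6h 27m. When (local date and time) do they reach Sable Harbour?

Convert departure to UTC: 2:44 PM − 4:00 = 10:44 AM UTC on Nov 3.
Add 4 hours leg 1 → 2:44 PM UTC.
Add 3 hours and 20 minutes layover in Yangon → 6:04 PM UTC.
Add 6 hours 2 minutes leg 2 → 12:06 AM UTC (Nov 4).
Add 7 hours 45 minutes layover in Cape Morrow → 7:51 AM UTC.
Add 15 hours 3 minutes leg 3 → 10:54 PM UTC.
Add 1 hour 14 minutes layover in Delhi → 12:08 AM UTC (Nov 5).
Add 6 hours 27 minutes leg 4 → 6:35 AM UTC.
Sable Harbour is UTC−3:30, so local arrival = 6:35 AM − 3:30 = 3:05 AM on Nov 5.

3:05 AM on November 5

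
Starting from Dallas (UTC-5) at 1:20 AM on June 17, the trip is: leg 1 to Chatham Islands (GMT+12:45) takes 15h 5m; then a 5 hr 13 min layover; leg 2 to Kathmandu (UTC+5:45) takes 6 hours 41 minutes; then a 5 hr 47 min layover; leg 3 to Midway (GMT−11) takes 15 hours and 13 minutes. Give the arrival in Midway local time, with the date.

Convert departure to UTC: 1:20 AM + 5:00 = 6:20 AM UTC on Jun 17.
Add 15 hours and 5 minutes leg 1 → 9:25 PM UTC.
Add 5 hours 13 minutes layover in Chatham Islands → 2:38 AM UTC (Jun 18).
Add 6 hours and 41 minutes leg 2 → 9:19 AM UTC.
Add 5 hours 47 minutes layover in Kathmandu → 3:06 PM UTC.
Add 15 hours and 13 minutes leg 3 → 6:19 AM UTC (Jun 19).
Midway is UTC−11:00, so local arrival = 6:19 AM − 11:00 = 7:19 PM on Jun 18.

7:19 PM on June 18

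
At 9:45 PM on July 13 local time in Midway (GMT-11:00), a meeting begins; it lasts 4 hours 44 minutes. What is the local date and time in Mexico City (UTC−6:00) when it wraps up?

7:29 AM on Jul 14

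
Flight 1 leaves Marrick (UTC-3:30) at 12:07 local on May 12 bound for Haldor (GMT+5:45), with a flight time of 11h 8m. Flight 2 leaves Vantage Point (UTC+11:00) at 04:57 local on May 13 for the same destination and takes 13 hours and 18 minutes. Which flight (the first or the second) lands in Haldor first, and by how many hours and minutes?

Flight 1 in UTC: 12:07 + 3:30 = 15:37 on May 12.
+11 hours 8 minutes → arrive 02:45 UTC on May 13.
Flight 2 in UTC: 04:57 − 11:00 = 17:57 on May 12.
+13 hours 18 minutes → arrive 07:15 UTC on May 13.
Flight 1 lands earlier by 4 hours 30 minutes.

the first, by 4 hours 30 minutes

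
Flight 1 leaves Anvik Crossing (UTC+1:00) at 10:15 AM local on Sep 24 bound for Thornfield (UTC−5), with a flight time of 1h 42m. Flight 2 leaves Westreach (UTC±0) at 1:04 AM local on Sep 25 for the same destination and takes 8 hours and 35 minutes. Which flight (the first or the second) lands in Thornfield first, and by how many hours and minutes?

Flight 1 in UTC: 10:15 AM − 1:00 = 9:15 AM on Sep 24.
+1 hour and 42 minutes → arrive 10:57 AM UTC on Sep 24.
Flight 2 departs at 1:04 AM UTC (Sep 25).
+8 hours and 35 minutes → arrive 9:39 AM UTC on Sep 25.
Flight 1 lands earlier by 22 hours 42 minutes.

the first, by 22 hours 42 minutes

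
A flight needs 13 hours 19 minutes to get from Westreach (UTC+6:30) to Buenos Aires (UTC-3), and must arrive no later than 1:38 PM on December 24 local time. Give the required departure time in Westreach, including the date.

Target arrival in UTC: 1:38 PM + 3:00 = 4:38 PM on Dec 24.
Subtract 13 hours 19 minutes → departure 3:19 AM UTC on Dec 24.
Westreach is UTC+6:30: 3:19 AM + 6:30 = 9:49 AM on Dec 24.

9:49 AM on December 24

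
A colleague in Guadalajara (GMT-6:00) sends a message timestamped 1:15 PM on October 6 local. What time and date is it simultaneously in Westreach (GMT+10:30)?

5:45 AM on October 7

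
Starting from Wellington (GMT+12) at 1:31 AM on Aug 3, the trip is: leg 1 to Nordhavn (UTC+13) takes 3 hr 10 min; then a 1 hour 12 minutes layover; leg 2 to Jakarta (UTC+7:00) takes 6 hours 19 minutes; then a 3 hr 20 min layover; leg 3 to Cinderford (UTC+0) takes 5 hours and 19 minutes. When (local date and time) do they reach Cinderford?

Convert departure to UTC: 1:31 AM − 12:00 = 1:31 PM UTC on Aug 2.
Add 3 hours 10 minutes leg 1 → 4:41 PM UTC.
Add 1 hour 12 minutes layover in Nordhavn → 5:53 PM UTC.
Add 6 hours and 19 minutes leg 2 → 12:12 AM UTC (Aug 3).
Add 3 hours and 20 minutes layover in Jakarta → 3:32 AM UTC.
Add 5 hours 19 minutes leg 3 → 8:51 AM UTC.
Cinderford is UTC+0, so local arrival is the same: 8:51 AM on Aug 3.

8:51 AM on Aug 3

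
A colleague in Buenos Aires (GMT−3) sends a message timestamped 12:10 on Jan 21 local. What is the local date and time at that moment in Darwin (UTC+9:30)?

In UTC: 12:10 + 3:00 = 15:10 on Jan 21.
Darwin is UTC+9:30: 15:10 + 9:30 = 00:40 on Jan 22.

00:40 on January 22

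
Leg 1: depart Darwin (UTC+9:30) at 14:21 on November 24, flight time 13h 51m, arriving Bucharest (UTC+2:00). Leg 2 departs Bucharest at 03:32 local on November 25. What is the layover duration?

6 hours 50 minutes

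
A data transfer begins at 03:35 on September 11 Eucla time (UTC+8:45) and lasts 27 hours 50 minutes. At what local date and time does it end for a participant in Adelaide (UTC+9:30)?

Convert start to UTC: 03:35 − 8:45 = 18:50 UTC on Sep 10.
Add 27 hours 50 minutes duration → 22:40 UTC (Sep 11).
Adelaide is UTC+9:30, so local end time = 22:40 + 9:30 = 08:10 on Sep 12.

08:10 on Sep 12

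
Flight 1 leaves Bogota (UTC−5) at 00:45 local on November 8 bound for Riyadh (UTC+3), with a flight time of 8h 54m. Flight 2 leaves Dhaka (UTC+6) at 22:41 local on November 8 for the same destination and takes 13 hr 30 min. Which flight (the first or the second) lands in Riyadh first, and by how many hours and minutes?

Flight 1 in UTC: 00:45 + 5:00 = 05:45 on Nov 8.
+8 hours and 54 minutes → arrive 14:39 UTC on Nov 8.
Flight 2 in UTC: 22:41 − 6:00 = 16:41 on Nov 8.
+13 hours and 30 minutes → arrive 06:11 UTC on Nov 9.
Flight 1 lands earlier by 15 hours 32 minutes.

the first, by 15 hours 32 minutes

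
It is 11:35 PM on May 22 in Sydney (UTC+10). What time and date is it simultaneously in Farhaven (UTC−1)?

Farhaven is 11:00 behind Sydney.
Shift by the zone difference: 11:35 PM − 11:00 = 12:35 PM on May 22 in Farhaven.

12:35 PM on May 22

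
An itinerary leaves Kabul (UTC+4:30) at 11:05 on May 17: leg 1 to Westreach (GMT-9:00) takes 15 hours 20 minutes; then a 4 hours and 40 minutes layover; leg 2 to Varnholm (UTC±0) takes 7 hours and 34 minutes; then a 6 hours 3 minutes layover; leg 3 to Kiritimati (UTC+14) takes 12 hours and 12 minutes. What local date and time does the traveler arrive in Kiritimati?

Convert departure to UTC: 11:05 − 4:30 = 06:35 UTC on May 17.
Add 15 hours 20 minutes leg 1 → 21:55 UTC.
Add 4 hours and 40 minutes layover in Westreach → 02:35 UTC (May 18).
Add 7 hours 34 minutes leg 2 → 10:09 UTC.
Add 6 hours 3 minutes layover in Varnholm → 16:12 UTC.
Add 12 hours 12 minutes leg 3 → 04:24 UTC (May 19).
Kiritimati is UTC+14:00, so local arrival = 04:24 + 14:00 = 18:24 on May 19.

18:24 on May 19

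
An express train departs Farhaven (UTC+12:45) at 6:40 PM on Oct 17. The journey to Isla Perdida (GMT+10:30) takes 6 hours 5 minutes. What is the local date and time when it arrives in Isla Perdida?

10:30 PM on Oct 17

Convert departure to UTC: 6:40 PM − 12:45 = 5:55 AM UTC on Oct 17.
Add 6 hours and 5 minutes travel time → 12:00 PM UTC.
Isla Perdida is UTC+10:30, so local arrival = 12:00 PM + 10:30 = 10:30 PM on Oct 17.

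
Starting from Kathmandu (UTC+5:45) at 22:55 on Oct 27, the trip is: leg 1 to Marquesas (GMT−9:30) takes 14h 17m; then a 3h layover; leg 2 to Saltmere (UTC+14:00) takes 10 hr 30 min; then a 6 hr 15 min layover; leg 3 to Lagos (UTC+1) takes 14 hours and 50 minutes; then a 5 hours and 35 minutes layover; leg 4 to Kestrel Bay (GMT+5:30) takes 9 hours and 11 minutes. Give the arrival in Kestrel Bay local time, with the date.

Convert departure to UTC: 22:55 − 5:45 = 17:10 UTC on Oct 27.
Add 14 hours and 17 minutes leg 1 → 07:27 UTC (Oct 28).
Add 3 hours layover in Marquesas → 10:27 UTC.
Add 10 hours and 30 minutes leg 2 → 20:57 UTC.
Add 6 hours 15 minutes layover in Saltmere → 03:12 UTC (Oct 29).
Add 14 hours and 50 minutes leg 3 → 18:02 UTC.
Add 5 hours and 35 minutes layover in Lagos → 23:37 UTC.
Add 9 hours and 11 minutes leg 4 → 08:48 UTC (Oct 30).
Kestrel Bay is UTC+5:30, so local arrival = 08:48 + 5:30 = 14:18 on Oct 30.

14:18 on October 30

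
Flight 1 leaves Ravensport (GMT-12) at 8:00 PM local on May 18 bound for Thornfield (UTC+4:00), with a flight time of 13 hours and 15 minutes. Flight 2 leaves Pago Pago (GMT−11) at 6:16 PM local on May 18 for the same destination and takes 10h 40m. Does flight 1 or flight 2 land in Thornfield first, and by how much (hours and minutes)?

Flight 1 in UTC: 8:00 PM + 12:00 = 8:00 AM on May 19.
+13 hours and 15 minutes → arrive 9:15 PM UTC on May 19.
Flight 2 in UTC: 6:16 PM + 11:00 = 5:16 AM on May 19.
+10 hours and 40 minutes → arrive 3:56 PM UTC on May 19.
Flight 2 lands earlier by 5 hours 19 minutes.

the second, by 5 hours 19 minutes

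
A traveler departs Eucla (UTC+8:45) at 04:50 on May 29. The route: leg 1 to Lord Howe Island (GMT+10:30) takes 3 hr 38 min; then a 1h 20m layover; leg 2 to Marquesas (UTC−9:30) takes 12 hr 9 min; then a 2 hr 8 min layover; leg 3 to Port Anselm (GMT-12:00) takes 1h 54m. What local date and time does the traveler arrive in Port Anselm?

05:14 on May 29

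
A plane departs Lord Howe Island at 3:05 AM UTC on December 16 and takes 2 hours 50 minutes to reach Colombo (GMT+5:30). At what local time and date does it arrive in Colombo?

11:25 AM on Dec 16

Departure is given in UTC: 3:05 AM on Dec 16.
Add 2 hours 50 minutes → 5:55 AM UTC.
Colombo is UTC+5:30: 5:55 AM + 5:30 = 11:25 AM on Dec 16.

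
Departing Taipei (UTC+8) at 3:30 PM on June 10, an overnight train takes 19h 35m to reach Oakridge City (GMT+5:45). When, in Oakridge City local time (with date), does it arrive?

8:50 AM on June 11

Convert departure to UTC: 3:30 PM − 8:00 = 7:30 AM UTC on Jun 10.
Add 19 hours 35 minutes travel time → 3:05 AM UTC (Jun 11).
Oakridge City is UTC+5:45, so local arrival = 3:05 AM + 5:45 = 8:50 AM on Jun 11.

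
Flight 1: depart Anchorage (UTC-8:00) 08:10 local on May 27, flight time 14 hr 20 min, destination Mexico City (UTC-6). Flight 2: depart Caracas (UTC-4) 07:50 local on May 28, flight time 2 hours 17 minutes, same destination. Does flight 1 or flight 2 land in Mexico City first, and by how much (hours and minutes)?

the first, by 7 hours 37 minutes

Flight 1 in UTC: 08:10 + 8:00 = 16:10 on May 27.
+14 hours and 20 minutes → arrive 06:30 UTC on May 28.
Flight 2 in UTC: 07:50 + 4:00 = 11:50 on May 28.
+2 hours and 17 minutes → arrive 14:07 UTC on May 28.
Flight 1 lands earlier by 7 hours 37 minutes.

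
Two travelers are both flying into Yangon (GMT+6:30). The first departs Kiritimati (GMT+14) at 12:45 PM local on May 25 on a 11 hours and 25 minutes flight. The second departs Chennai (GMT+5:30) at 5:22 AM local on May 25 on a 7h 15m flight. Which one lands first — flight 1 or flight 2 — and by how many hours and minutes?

Flight 1 in UTC: 12:45 PM − 14:00 = 10:45 PM on May 24.
+11 hours and 25 minutes → arrive 10:10 AM UTC on May 25.
Flight 2 in UTC: 5:22 AM − 5:30 = 11:52 PM on May 24.
+7 hours and 15 minutes → arrive 7:07 AM UTC on May 25.
Flight 2 lands earlier by 3 hours 3 minutes.

the second, by 3 hours 3 minutes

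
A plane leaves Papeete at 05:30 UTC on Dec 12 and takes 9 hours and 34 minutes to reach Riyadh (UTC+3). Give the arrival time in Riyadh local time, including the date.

Departure is given in UTC: 05:30 on Dec 12.
Add 9 hours 34 minutes → 15:04 UTC.
Riyadh is UTC+3:00: 15:04 + 3:00 = 18:04 on Dec 12.

18:04 on December 12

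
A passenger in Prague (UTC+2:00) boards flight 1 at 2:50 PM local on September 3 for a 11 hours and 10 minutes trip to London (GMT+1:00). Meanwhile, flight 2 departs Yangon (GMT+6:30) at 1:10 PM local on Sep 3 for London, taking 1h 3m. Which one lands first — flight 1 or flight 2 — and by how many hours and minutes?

Flight 1 in UTC: 2:50 PM − 2:00 = 12:50 PM on Sep 3.
+11 hours 10 minutes → arrive 12:00 AM UTC on Sep 4.
Flight 2 in UTC: 1:10 PM − 6:30 = 6:40 AM on Sep 3.
+1 hour 3 minutes → arrive 7:43 AM UTC on Sep 3.
Flight 2 lands earlier by 16 hours 17 minutes.

the second, by 16 hours 17 minutes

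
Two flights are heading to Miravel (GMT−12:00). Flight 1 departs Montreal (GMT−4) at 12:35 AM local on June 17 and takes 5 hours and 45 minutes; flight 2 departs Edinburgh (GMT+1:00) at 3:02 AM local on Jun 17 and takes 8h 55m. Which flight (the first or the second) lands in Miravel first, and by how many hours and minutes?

the first, by 37 minutes

Flight 1 in UTC: 12:35 AM + 4:00 = 4:35 AM on Jun 17.
+5 hours 45 minutes → arrive 10:20 AM UTC on Jun 17.
Flight 2 in UTC: 3:02 AM − 1:00 = 2:02 AM on Jun 17.
+8 hours 55 minutes → arrive 10:57 AM UTC on Jun 17.
Flight 1 lands earlier by 37 minutes.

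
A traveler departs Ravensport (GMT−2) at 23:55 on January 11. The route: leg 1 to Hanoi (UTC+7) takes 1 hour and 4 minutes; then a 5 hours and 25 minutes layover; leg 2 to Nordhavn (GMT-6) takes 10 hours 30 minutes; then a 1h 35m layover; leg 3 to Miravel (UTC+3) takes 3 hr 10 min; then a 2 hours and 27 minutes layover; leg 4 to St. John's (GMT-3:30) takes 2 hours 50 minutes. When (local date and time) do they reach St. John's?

Convert departure to UTC: 23:55 + 2:00 = 01:55 UTC on Jan 12.
Add 1 hour and 4 minutes leg 1 → 02:59 UTC.
Add 5 hours 25 minutes layover in Hanoi → 08:24 UTC.
Add 10 hours and 30 minutes leg 2 → 18:54 UTC.
Add 1 hour 35 minutes layover in Nordhavn → 20:29 UTC.
Add 3 hours and 10 minutes leg 3 → 23:39 UTC.
Add 2 hours and 27 minutes layover in Miravel → 02:06 UTC (Jan 13).
Add 2 hours 50 minutes leg 4 → 04:56 UTC.
St. John's is UTC−3:30, so local arrival = 04:56 − 3:30 = 01:26 on Jan 13.

01:26 on Jan 13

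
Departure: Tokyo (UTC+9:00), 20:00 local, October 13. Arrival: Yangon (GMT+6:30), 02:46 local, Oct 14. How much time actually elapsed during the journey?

Departure in UTC: 20:00 − 9:00 = 11:00 on Oct 13.
Arrival in UTC: 02:46 − 6:30 = 20:16 on Oct 13.
Elapsed = 20:16 − 11:00 = 9 hours 16 minutes.

9 hours 16 minutes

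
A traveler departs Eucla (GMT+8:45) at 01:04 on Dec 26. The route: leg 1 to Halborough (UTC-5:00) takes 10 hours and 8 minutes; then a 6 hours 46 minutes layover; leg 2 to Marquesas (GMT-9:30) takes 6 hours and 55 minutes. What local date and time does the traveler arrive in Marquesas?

06:38 on Dec 26

Convert departure to UTC: 01:04 − 8:45 = 16:19 UTC on Dec 25.
Add 10 hours 8 minutes leg 1 → 02:27 UTC (Dec 26).
Add 6 hours and 46 minutes layover in Halborough → 09:13 UTC.
Add 6 hours 55 minutes leg 2 → 16:08 UTC.
Marquesas is UTC−9:30, so local arrival = 16:08 − 9:30 = 06:38 on Dec 26.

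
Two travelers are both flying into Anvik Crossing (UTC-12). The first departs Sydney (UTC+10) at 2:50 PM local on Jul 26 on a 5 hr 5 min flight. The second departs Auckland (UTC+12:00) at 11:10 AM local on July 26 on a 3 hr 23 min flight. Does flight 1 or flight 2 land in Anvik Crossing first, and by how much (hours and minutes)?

the second, by 7 hours 22 minutes

Flight 1 in UTC: 2:50 PM − 10:00 = 4:50 AM on Jul 26.
+5 hours and 5 minutes → arrive 9:55 AM UTC on Jul 26.
Flight 2 in UTC: 11:10 AM − 12:00 = 11:10 PM on Jul 25.
+3 hours and 23 minutes → arrive 2:33 AM UTC on Jul 26.
Flight 2 lands earlier by 7 hours 22 minutes.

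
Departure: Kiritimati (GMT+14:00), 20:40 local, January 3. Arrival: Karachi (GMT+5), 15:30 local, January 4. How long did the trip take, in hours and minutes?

Departure in UTC: 20:40 − 14:00 = 06:40 on Jan 3.
Arrival in UTC: 15:30 − 5:00 = 10:30 on Jan 4.
Elapsed = 10:30 − 06:40 (+1 day) = 27 hours 50 minutes.

27 hours 50 minutes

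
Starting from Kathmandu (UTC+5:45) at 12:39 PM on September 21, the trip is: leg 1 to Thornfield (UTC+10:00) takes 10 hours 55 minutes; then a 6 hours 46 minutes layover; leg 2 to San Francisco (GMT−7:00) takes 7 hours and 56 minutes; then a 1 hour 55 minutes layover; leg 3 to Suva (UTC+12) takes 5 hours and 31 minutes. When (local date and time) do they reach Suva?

Convert departure to UTC: 12:39 PM − 5:45 = 6:54 AM UTC on Sep 21.
Add 10 hours 55 minutes leg 1 → 5:49 PM UTC.
Add 6 hours 46 minutes layover in Thornfield → 12:35 AM UTC (Sep 22).
Add 7 hours and 56 minutes leg 2 → 8:31 AM UTC.
Add 1 hour and 55 minutes layover in San Francisco → 10:26 AM UTC.
Add 5 hours and 31 minutes leg 3 → 3:57 PM UTC.
Suva is UTC+12:00, so local arrival = 3:57 PM + 12:00 = 3:57 AM on Sep 23.

3:57 AM on September 23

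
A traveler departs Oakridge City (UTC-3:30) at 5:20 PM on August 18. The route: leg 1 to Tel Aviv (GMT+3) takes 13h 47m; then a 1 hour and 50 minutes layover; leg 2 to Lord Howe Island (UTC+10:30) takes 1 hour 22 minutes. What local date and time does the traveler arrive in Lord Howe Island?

Convert departure to UTC: 5:20 PM + 3:30 = 8:50 PM UTC on Aug 18.
Add 13 hours and 47 minutes leg 1 → 10:37 AM UTC (Aug 19).
Add 1 hour 50 minutes layover in Tel Aviv → 12:27 PM UTC.
Add 1 hour and 22 minutes leg 2 → 1:49 PM UTC.
Lord Howe Island is UTC+10:30, so local arrival = 1:49 PM + 10:30 = 12:19 AM on Aug 20.

12:19 AM on Aug 20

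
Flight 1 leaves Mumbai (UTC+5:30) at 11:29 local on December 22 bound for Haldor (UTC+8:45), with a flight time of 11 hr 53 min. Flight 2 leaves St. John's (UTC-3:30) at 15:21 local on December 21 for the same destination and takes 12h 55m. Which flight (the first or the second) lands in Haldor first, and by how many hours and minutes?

Flight 1 in UTC: 11:29 − 5:30 = 05:59 on Dec 22.
+11 hours 53 minutes → arrive 17:52 UTC on Dec 22.
Flight 2 in UTC: 15:21 + 3:30 = 18:51 on Dec 21.
+12 hours 55 minutes → arrive 07:46 UTC on Dec 22.
Flight 2 lands earlier by 10 hours 6 minutes.

the second, by 10 hours 6 minutes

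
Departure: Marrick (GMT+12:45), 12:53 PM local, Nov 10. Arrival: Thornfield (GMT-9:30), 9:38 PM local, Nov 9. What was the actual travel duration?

Departure in UTC: 12:53 PM − 12:45 = 12:08 AM on Nov 10.
Arrival in UTC: 9:38 PM + 9:30 = 7:08 AM on Nov 10.
Elapsed = 7:08 AM − 12:08 AM = 7 hours.

7 hours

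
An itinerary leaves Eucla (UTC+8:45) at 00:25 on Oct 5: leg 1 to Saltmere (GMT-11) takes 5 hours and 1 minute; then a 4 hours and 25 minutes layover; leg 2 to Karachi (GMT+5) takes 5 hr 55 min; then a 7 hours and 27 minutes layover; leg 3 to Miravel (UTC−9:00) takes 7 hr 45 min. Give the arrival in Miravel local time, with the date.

13:13 on October 5

Convert departure to UTC: 00:25 − 8:45 = 15:40 UTC on Oct 4.
Add 5 hours 1 minute leg 1 → 20:41 UTC.
Add 4 hours and 25 minutes layover in Saltmere → 01:06 UTC (Oct 5).
Add 5 hours 55 minutes leg 2 → 07:01 UTC.
Add 7 hours and 27 minutes layover in Karachi → 14:28 UTC.
Add 7 hours 45 minutes leg 3 → 22:13 UTC.
Miravel is UTC−9:00, so local arrival = 22:13 − 9:00 = 13:13 on Oct 5.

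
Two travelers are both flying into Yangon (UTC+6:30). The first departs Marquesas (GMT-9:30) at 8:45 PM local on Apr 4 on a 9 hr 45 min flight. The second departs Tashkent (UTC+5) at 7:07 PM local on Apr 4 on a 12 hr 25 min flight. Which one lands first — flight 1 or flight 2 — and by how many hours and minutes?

the second, by 13 hours 28 minutes

Flight 1 in UTC: 8:45 PM + 9:30 = 6:15 AM on Apr 5.
+9 hours and 45 minutes → arrive 4:00 PM UTC on Apr 5.
Flight 2 in UTC: 7:07 PM − 5:00 = 2:07 PM on Apr 4.
+12 hours 25 minutes → arrive 2:32 AM UTC on Apr 5.
Flight 2 lands earlier by 13 hours 28 minutes.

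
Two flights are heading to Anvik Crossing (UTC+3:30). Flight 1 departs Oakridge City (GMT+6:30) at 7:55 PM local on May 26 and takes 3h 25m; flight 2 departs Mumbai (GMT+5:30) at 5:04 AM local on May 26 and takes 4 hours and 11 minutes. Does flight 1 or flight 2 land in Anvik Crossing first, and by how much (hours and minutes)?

the second, by 13 hours 5 minutes

Flight 1 in UTC: 7:55 PM − 6:30 = 1:25 PM on May 26.
+3 hours and 25 minutes → arrive 4:50 PM UTC on May 26.
Flight 2 in UTC: 5:04 AM − 5:30 = 11:34 PM on May 25.
+4 hours 11 minutes → arrive 3:45 AM UTC on May 26.
Flight 2 lands earlier by 13 hours 5 minutes.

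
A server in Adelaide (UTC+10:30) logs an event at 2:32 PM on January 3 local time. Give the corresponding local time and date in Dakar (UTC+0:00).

4:02 AM on January 3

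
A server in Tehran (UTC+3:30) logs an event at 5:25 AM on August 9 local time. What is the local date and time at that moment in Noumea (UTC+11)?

12:55 PM on Aug 9

In UTC: 5:25 AM − 3:30 = 1:55 AM on Aug 9.
Noumea is UTC+11:00: 1:55 AM + 11:00 = 12:55 PM on Aug 9.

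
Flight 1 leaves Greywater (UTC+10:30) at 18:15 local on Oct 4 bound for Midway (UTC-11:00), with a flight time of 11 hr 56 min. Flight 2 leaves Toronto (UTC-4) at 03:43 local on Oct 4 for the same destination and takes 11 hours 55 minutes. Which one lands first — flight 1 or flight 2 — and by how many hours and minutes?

the second, by 3 minutes

Flight 1 in UTC: 18:15 − 10:30 = 07:45 on Oct 4.
+11 hours and 56 minutes → arrive 19:41 UTC on Oct 4.
Flight 2 in UTC: 03:43 + 4:00 = 07:43 on Oct 4.
+11 hours 55 minutes → arrive 19:38 UTC on Oct 4.
Flight 2 lands earlier by 3 minutes.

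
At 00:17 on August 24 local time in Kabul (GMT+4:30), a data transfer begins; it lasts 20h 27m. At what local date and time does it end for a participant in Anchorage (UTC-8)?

08:14 on Aug 24

Convert start to UTC: 00:17 − 4:30 = 19:47 UTC on Aug 23.
Add 20 hours and 27 minutes duration → 16:14 UTC (Aug 24).
Anchorage is UTC−8:00, so local end time = 16:14 − 8:00 = 08:14 on Aug 24.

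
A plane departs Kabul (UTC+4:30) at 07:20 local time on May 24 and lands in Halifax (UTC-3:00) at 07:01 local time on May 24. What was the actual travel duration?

Departure in UTC: 07:20 − 4:30 = 02:50 on May 24.
Arrival in UTC: 07:01 + 3:00 = 10:01 on May 24.
Elapsed = 10:01 − 02:50 = 7 hours 11 minutes.

7 hours 11 minutes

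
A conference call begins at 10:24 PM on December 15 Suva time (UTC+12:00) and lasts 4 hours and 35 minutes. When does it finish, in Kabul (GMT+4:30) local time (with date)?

7:29 PM on December 15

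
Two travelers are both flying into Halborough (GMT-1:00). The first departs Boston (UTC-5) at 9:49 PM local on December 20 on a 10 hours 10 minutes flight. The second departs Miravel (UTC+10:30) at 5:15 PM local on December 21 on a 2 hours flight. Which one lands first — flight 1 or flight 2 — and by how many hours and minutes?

Flight 1 in UTC: 9:49 PM + 5:00 = 2:49 AM on Dec 21.
+10 hours 10 minutes → arrive 12:59 PM UTC on Dec 21.
Flight 2 in UTC: 5:15 PM − 10:30 = 6:45 AM on Dec 21.
+2 hours → arrive 8:45 AM UTC on Dec 21.
Flight 2 lands earlier by 4 hours 14 minutes.

the second, by 4 hours 14 minutes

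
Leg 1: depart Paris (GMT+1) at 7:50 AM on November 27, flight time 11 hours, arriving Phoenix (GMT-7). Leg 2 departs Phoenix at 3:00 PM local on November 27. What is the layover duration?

4 hours 10 minutes

Convert departure to UTC: 7:50 AM − 1:00 = 6:50 AM UTC on Nov 27.
Add 11 hours flight time → 5:50 PM UTC.
Phoenix is UTC−7:00, so local arrival = 5:50 PM − 7:00 = 10:50 AM on Nov 27.
Layover = 3:00 PM − 10:50 AM = 4 hours 10 minutes.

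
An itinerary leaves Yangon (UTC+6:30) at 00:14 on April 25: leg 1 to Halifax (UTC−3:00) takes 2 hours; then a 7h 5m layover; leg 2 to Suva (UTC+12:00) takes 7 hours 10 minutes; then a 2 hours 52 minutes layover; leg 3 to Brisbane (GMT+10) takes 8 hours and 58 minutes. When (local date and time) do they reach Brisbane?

Convert departure to UTC: 00:14 − 6:30 = 17:44 UTC on Apr 24.
Add 2 hours leg 1 → 19:44 UTC.
Add 7 hours and 5 minutes layover in Halifax → 02:49 UTC (Apr 25).
Add 7 hours and 10 minutes leg 2 → 09:59 UTC.
Add 2 hours and 52 minutes layover in Suva → 12:51 UTC.
Add 8 hours 58 minutes leg 3 → 21:49 UTC.
Brisbane is UTC+10:00, so local arrival = 21:49 + 10:00 = 07:49 on Apr 26.

07:49 on Apr 26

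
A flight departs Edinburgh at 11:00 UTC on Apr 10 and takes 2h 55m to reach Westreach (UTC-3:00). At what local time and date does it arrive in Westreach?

10:55 on April 10

Departure is given in UTC: 11:00 on Apr 10.
Add 2 hours and 55 minutes → 13:55 UTC.
Westreach is UTC−3:00: 13:55 − 3:00 = 10:55 on Apr 10.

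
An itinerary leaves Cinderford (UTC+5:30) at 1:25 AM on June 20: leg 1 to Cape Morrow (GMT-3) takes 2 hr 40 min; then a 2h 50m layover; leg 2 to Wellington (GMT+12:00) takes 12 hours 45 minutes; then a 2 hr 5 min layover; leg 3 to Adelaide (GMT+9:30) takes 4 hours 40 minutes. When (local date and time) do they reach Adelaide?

6:25 AM on June 21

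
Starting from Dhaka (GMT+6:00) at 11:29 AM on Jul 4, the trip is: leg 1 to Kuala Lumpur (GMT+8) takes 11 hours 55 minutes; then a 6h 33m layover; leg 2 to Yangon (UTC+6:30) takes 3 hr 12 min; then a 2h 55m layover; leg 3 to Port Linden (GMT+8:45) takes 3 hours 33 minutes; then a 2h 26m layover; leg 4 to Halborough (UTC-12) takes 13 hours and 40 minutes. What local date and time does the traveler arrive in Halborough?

1:43 PM on Jul 5

Convert departure to UTC: 11:29 AM − 6:00 = 5:29 AM UTC on Jul 4.
Add 11 hours and 55 minutes leg 1 → 5:24 PM UTC.
Add 6 hours 33 minutes layover in Kuala Lumpur → 11:57 PM UTC.
Add 3 hours and 12 minutes leg 2 → 3:09 AM UTC (Jul 5).
Add 2 hours and 55 minutes layover in Yangon → 6:04 AM UTC.
Add 3 hours 33 minutes leg 3 → 9:37 AM UTC.
Add 2 hours 26 minutes layover in Port Linden → 12:03 PM UTC.
Add 13 hours and 40 minutes leg 4 → 1:43 AM UTC (Jul 6).
Halborough is UTC−12:00, so local arrival = 1:43 AM − 12:00 = 1:43 PM on Jul 5.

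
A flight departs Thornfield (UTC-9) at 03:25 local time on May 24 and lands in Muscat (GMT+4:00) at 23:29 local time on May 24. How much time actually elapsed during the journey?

7 hours 4 minutes

Departure in UTC: 03:25 + 9:00 = 12:25 on May 24.
Arrival in UTC: 23:29 − 4:00 = 19:29 on May 24.
Elapsed = 19:29 − 12:25 = 7 hours 4 minutes.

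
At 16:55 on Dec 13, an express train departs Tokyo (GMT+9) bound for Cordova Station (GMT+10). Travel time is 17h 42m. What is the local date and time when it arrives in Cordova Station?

Convert departure to UTC: 16:55 − 9:00 = 07:55 UTC on Dec 13.
Add 17 hours and 42 minutes travel time → 01:37 UTC (Dec 14).
Cordova Station is UTC+10:00, so local arrival = 01:37 + 10:00 = 11:37 on Dec 14.

11:37 on December 14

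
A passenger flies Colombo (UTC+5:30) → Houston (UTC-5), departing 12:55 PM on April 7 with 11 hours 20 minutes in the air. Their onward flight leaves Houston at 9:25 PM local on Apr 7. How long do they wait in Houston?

Convert departure to UTC: 12:55 PM − 5:30 = 7:25 AM UTC on Apr 7.
Add 11 hours 20 minutes flight time → 6:45 PM UTC.
Houston is UTC−5:00, so local arrival = 6:45 PM − 5:00 = 1:45 PM on Apr 7.
Layover = 9:25 PM − 1:45 PM = 7 hours 40 minutes.

7 hours 40 minutes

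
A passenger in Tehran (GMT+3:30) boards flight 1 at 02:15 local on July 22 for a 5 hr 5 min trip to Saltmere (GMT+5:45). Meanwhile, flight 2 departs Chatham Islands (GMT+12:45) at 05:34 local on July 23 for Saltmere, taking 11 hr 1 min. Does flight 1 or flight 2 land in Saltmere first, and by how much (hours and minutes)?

the first, by 24 hours

Flight 1 in UTC: 02:15 − 3:30 = 22:45 on Jul 21.
+5 hours and 5 minutes → arrive 03:50 UTC on Jul 22.
Flight 2 in UTC: 05:34 − 12:45 = 16:49 on Jul 22.
+11 hours 1 minute → arrive 03:50 UTC on Jul 23.
Flight 1 lands earlier by 24 hours.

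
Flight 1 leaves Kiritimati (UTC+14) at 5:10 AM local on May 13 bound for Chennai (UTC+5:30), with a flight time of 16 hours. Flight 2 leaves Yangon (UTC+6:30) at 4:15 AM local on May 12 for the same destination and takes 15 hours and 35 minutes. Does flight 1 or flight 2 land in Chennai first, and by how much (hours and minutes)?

the second, by 17 hours 50 minutes

Flight 1 in UTC: 5:10 AM − 14:00 = 3:10 PM on May 12.
+16 hours → arrive 7:10 AM UTC on May 13.
Flight 2 in UTC: 4:15 AM − 6:30 = 9:45 PM on May 11.
+15 hours 35 minutes → arrive 1:20 PM UTC on May 12.
Flight 2 lands earlier by 17 hours 50 minutes.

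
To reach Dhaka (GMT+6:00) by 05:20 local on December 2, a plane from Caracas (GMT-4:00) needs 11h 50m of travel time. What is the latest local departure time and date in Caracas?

Target arrival in UTC: 05:20 − 6:00 = 23:20 on Dec 1.
Subtract 11 hours 50 minutes → departure 11:30 UTC on Dec 1.
Caracas is UTC−4:00: 11:30 − 4:00 = 07:30 on Dec 1.

07:30 on December 1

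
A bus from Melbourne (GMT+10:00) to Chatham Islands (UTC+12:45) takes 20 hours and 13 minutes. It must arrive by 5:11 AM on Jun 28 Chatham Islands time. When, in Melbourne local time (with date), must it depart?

6:13 AM on June 27

Target arrival in UTC: 5:11 AM − 12:45 = 4:26 PM on Jun 27.
Subtract 20 hours and 13 minutes → departure 8:13 PM UTC on Jun 26.
Melbourne is UTC+10:00: 8:13 PM + 10:00 = 6:13 AM on Jun 27.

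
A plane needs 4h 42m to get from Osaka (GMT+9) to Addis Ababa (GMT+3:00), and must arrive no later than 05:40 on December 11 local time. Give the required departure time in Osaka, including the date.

Target arrival in UTC: 05:40 − 3:00 = 02:40 on Dec 11.
Subtract 4 hours 42 minutes → departure 21:58 UTC on Dec 10.
Osaka is UTC+9:00: 21:58 + 9:00 = 06:58 on Dec 11.

06:58 on December 11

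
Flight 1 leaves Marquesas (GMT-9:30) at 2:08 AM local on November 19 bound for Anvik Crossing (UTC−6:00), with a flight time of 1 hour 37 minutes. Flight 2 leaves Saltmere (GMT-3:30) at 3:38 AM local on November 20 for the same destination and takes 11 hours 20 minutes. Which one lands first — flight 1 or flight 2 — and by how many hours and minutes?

the first, by 29 hours 13 minutes

Flight 1 in UTC: 2:08 AM + 9:30 = 11:38 AM on Nov 19.
+1 hour 37 minutes → arrive 1:15 PM UTC on Nov 19.
Flight 2 in UTC: 3:38 AM + 3:30 = 7:08 AM on Nov 20.
+11 hours 20 minutes → arrive 6:28 PM UTC on Nov 20.
Flight 1 lands earlier by 29 hours 13 minutes.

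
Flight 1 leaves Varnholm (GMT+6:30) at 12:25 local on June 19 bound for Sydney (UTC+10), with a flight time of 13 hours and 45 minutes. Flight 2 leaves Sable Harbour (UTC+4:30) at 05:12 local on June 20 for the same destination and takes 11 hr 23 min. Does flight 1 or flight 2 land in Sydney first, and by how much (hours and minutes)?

the first, by 16 hours 25 minutes

Flight 1 in UTC: 12:25 − 6:30 = 05:55 on Jun 19.
+13 hours 45 minutes → arrive 19:40 UTC on Jun 19.
Flight 2 in UTC: 05:12 − 4:30 = 00:42 on Jun 20.
+11 hours 23 minutes → arrive 12:05 UTC on Jun 20.
Flight 1 lands earlier by 16 hours 25 minutes.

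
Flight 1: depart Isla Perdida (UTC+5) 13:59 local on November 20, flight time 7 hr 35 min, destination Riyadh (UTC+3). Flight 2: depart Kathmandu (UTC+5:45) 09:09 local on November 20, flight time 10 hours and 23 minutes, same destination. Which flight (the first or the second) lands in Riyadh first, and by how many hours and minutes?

Flight 1 in UTC: 13:59 − 5:00 = 08:59 on Nov 20.
+7 hours and 35 minutes → arrive 16:34 UTC on Nov 20.
Flight 2 in UTC: 09:09 − 5:45 = 03:24 on Nov 20.
+10 hours 23 minutes → arrive 13:47 UTC on Nov 20.
Flight 2 lands earlier by 2 hours 47 minutes.

the second, by 2 hours 47 minutes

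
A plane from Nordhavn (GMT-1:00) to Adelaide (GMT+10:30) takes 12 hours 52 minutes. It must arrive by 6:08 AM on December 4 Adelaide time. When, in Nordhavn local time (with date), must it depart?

Target arrival in UTC: 6:08 AM − 10:30 = 7:38 PM on Dec 3.
Subtract 12 hours 52 minutes → departure 6:46 AM UTC on Dec 3.
Nordhavn is UTC−1:00: 6:46 AM − 1:00 = 5:46 AM on Dec 3.

5:46 AM on December 3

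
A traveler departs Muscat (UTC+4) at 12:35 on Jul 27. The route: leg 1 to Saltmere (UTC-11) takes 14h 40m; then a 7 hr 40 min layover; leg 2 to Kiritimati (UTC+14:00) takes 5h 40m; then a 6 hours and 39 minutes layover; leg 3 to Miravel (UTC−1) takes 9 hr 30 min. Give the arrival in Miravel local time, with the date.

Convert departure to UTC: 12:35 − 4:00 = 08:35 UTC on Jul 27.
Add 14 hours and 40 minutes leg 1 → 23:15 UTC.
Add 7 hours and 40 minutes layover in Saltmere → 06:55 UTC (Jul 28).
Add 5 hours and 40 minutes leg 2 → 12:35 UTC.
Add 6 hours and 39 minutes layover in Kiritimati → 19:14 UTC.
Add 9 hours 30 minutes leg 3 → 04:44 UTC (Jul 29).
Miravel is UTC−1:00, so local arrival = 04:44 − 1:00 = 03:44 on Jul 29.

03:44 on July 29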